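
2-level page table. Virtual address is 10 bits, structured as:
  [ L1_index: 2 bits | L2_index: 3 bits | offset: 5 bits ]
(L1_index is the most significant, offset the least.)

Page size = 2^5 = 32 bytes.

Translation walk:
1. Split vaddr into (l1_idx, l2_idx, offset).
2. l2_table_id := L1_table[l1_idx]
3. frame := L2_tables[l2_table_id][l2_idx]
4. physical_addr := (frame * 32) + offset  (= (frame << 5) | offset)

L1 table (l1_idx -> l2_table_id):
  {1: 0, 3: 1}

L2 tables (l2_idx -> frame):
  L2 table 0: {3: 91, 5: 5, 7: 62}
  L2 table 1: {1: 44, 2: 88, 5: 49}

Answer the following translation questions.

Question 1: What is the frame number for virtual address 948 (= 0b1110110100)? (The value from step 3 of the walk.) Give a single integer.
vaddr = 948: l1_idx=3, l2_idx=5
L1[3] = 1; L2[1][5] = 49

Answer: 49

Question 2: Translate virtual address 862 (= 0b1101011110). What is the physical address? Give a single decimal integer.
vaddr = 862 = 0b1101011110
Split: l1_idx=3, l2_idx=2, offset=30
L1[3] = 1
L2[1][2] = 88
paddr = 88 * 32 + 30 = 2846

Answer: 2846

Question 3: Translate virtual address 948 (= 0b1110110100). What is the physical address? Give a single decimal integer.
vaddr = 948 = 0b1110110100
Split: l1_idx=3, l2_idx=5, offset=20
L1[3] = 1
L2[1][5] = 49
paddr = 49 * 32 + 20 = 1588

Answer: 1588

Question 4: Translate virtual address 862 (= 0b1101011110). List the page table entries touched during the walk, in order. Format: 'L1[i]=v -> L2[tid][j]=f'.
Answer: L1[3]=1 -> L2[1][2]=88

Derivation:
vaddr = 862 = 0b1101011110
Split: l1_idx=3, l2_idx=2, offset=30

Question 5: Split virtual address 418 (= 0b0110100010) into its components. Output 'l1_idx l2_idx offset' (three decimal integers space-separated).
Answer: 1 5 2

Derivation:
vaddr = 418 = 0b0110100010
  top 2 bits -> l1_idx = 1
  next 3 bits -> l2_idx = 5
  bottom 5 bits -> offset = 2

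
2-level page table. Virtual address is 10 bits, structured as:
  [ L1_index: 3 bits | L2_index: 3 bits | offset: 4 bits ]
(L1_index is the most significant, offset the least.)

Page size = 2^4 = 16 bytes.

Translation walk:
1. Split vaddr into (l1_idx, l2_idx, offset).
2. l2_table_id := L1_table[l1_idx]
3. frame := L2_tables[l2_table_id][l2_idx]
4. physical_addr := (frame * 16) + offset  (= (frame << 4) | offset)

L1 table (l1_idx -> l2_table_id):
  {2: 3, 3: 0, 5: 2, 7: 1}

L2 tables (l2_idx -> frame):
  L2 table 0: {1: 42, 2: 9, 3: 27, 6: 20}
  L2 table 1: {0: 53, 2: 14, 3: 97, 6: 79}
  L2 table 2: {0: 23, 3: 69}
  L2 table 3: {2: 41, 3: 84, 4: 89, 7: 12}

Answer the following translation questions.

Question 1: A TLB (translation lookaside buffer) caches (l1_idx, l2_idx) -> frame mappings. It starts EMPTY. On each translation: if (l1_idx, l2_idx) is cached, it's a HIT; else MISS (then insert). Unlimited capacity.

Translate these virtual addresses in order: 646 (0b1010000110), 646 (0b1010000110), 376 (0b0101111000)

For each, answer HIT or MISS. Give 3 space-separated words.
vaddr=646: (5,0) not in TLB -> MISS, insert
vaddr=646: (5,0) in TLB -> HIT
vaddr=376: (2,7) not in TLB -> MISS, insert

Answer: MISS HIT MISS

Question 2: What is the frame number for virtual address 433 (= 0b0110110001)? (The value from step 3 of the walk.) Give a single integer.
Answer: 27

Derivation:
vaddr = 433: l1_idx=3, l2_idx=3
L1[3] = 0; L2[0][3] = 27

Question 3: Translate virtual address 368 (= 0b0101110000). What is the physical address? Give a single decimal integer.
Answer: 192

Derivation:
vaddr = 368 = 0b0101110000
Split: l1_idx=2, l2_idx=7, offset=0
L1[2] = 3
L2[3][7] = 12
paddr = 12 * 16 + 0 = 192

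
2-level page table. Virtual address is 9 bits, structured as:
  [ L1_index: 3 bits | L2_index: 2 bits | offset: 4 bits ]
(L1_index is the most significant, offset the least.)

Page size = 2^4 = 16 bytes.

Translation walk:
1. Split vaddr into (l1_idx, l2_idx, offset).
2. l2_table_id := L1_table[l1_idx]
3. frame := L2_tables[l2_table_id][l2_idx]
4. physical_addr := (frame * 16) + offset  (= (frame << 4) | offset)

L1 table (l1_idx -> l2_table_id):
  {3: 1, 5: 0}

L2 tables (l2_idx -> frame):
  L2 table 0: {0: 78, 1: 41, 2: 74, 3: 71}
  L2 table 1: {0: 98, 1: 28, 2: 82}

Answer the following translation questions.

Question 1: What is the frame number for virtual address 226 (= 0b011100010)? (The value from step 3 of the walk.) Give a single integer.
vaddr = 226: l1_idx=3, l2_idx=2
L1[3] = 1; L2[1][2] = 82

Answer: 82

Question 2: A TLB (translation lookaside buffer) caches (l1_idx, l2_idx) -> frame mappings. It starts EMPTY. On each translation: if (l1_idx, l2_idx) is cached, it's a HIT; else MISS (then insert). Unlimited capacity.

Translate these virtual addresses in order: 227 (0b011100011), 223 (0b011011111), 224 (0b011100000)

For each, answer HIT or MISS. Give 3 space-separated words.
vaddr=227: (3,2) not in TLB -> MISS, insert
vaddr=223: (3,1) not in TLB -> MISS, insert
vaddr=224: (3,2) in TLB -> HIT

Answer: MISS MISS HIT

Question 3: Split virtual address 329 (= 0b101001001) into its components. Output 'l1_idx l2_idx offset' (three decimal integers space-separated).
vaddr = 329 = 0b101001001
  top 3 bits -> l1_idx = 5
  next 2 bits -> l2_idx = 0
  bottom 4 bits -> offset = 9

Answer: 5 0 9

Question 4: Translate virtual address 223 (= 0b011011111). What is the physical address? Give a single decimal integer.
vaddr = 223 = 0b011011111
Split: l1_idx=3, l2_idx=1, offset=15
L1[3] = 1
L2[1][1] = 28
paddr = 28 * 16 + 15 = 463

Answer: 463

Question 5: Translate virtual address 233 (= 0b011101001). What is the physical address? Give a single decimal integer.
Answer: 1321

Derivation:
vaddr = 233 = 0b011101001
Split: l1_idx=3, l2_idx=2, offset=9
L1[3] = 1
L2[1][2] = 82
paddr = 82 * 16 + 9 = 1321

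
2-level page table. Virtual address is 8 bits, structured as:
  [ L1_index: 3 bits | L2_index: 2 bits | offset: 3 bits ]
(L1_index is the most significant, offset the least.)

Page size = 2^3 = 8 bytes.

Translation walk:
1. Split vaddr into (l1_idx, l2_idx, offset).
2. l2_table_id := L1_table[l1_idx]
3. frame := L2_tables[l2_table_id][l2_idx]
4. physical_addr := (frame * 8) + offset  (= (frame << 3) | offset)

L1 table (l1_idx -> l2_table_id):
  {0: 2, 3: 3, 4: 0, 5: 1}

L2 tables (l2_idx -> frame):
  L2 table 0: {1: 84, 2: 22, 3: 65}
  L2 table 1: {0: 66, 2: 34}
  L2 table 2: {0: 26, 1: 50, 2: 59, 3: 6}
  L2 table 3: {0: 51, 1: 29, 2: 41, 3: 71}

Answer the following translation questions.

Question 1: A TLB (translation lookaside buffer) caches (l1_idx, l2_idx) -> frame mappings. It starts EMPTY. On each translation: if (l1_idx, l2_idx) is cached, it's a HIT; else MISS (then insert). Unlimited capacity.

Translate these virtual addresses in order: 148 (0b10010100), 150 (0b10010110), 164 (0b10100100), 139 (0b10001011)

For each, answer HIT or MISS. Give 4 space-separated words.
vaddr=148: (4,2) not in TLB -> MISS, insert
vaddr=150: (4,2) in TLB -> HIT
vaddr=164: (5,0) not in TLB -> MISS, insert
vaddr=139: (4,1) not in TLB -> MISS, insert

Answer: MISS HIT MISS MISS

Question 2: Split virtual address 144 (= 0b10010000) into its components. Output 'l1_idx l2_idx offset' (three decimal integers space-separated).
vaddr = 144 = 0b10010000
  top 3 bits -> l1_idx = 4
  next 2 bits -> l2_idx = 2
  bottom 3 bits -> offset = 0

Answer: 4 2 0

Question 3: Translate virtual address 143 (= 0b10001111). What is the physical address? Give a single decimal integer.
vaddr = 143 = 0b10001111
Split: l1_idx=4, l2_idx=1, offset=7
L1[4] = 0
L2[0][1] = 84
paddr = 84 * 8 + 7 = 679

Answer: 679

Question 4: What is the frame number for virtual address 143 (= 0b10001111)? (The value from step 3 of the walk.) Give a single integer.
vaddr = 143: l1_idx=4, l2_idx=1
L1[4] = 0; L2[0][1] = 84

Answer: 84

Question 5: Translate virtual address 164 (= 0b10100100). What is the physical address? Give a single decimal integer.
vaddr = 164 = 0b10100100
Split: l1_idx=5, l2_idx=0, offset=4
L1[5] = 1
L2[1][0] = 66
paddr = 66 * 8 + 4 = 532

Answer: 532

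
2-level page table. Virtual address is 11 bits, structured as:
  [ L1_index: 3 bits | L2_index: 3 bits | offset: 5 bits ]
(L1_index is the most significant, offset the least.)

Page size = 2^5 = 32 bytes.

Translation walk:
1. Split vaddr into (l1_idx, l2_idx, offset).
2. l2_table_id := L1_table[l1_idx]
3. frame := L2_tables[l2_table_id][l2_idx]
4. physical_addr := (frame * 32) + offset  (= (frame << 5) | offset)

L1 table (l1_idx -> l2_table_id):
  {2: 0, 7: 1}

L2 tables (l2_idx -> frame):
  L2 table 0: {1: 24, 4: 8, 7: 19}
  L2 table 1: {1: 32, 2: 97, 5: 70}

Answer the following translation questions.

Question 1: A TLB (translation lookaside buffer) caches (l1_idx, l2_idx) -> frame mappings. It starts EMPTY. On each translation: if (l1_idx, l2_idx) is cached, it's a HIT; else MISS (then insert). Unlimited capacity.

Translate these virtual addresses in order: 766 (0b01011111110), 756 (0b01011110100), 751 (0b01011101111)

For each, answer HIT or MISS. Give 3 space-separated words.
Answer: MISS HIT HIT

Derivation:
vaddr=766: (2,7) not in TLB -> MISS, insert
vaddr=756: (2,7) in TLB -> HIT
vaddr=751: (2,7) in TLB -> HIT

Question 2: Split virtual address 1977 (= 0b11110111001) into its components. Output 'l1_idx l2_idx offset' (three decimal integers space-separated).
vaddr = 1977 = 0b11110111001
  top 3 bits -> l1_idx = 7
  next 3 bits -> l2_idx = 5
  bottom 5 bits -> offset = 25

Answer: 7 5 25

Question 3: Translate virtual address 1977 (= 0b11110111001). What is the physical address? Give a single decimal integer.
Answer: 2265

Derivation:
vaddr = 1977 = 0b11110111001
Split: l1_idx=7, l2_idx=5, offset=25
L1[7] = 1
L2[1][5] = 70
paddr = 70 * 32 + 25 = 2265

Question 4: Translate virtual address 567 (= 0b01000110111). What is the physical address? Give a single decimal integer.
vaddr = 567 = 0b01000110111
Split: l1_idx=2, l2_idx=1, offset=23
L1[2] = 0
L2[0][1] = 24
paddr = 24 * 32 + 23 = 791

Answer: 791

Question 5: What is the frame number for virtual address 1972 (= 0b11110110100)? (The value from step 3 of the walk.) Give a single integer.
Answer: 70

Derivation:
vaddr = 1972: l1_idx=7, l2_idx=5
L1[7] = 1; L2[1][5] = 70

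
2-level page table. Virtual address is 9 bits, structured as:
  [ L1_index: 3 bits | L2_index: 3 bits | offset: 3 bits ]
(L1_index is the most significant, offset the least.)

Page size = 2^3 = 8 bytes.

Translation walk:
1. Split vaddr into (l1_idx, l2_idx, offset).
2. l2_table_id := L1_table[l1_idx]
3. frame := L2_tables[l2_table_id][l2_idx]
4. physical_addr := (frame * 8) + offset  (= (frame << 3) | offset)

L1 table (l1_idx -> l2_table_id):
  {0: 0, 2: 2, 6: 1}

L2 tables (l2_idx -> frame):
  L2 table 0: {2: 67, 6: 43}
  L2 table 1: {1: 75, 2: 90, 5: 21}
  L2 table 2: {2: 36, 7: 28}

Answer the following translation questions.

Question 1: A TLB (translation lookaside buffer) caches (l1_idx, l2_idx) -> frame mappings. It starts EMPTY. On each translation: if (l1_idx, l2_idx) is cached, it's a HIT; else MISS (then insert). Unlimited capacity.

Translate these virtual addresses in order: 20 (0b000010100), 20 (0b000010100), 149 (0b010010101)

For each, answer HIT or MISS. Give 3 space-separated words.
vaddr=20: (0,2) not in TLB -> MISS, insert
vaddr=20: (0,2) in TLB -> HIT
vaddr=149: (2,2) not in TLB -> MISS, insert

Answer: MISS HIT MISS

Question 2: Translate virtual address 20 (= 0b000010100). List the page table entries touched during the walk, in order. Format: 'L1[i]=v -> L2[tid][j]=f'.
vaddr = 20 = 0b000010100
Split: l1_idx=0, l2_idx=2, offset=4

Answer: L1[0]=0 -> L2[0][2]=67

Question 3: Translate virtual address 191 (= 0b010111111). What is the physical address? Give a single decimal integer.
vaddr = 191 = 0b010111111
Split: l1_idx=2, l2_idx=7, offset=7
L1[2] = 2
L2[2][7] = 28
paddr = 28 * 8 + 7 = 231

Answer: 231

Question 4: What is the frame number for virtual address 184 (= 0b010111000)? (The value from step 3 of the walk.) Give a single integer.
Answer: 28

Derivation:
vaddr = 184: l1_idx=2, l2_idx=7
L1[2] = 2; L2[2][7] = 28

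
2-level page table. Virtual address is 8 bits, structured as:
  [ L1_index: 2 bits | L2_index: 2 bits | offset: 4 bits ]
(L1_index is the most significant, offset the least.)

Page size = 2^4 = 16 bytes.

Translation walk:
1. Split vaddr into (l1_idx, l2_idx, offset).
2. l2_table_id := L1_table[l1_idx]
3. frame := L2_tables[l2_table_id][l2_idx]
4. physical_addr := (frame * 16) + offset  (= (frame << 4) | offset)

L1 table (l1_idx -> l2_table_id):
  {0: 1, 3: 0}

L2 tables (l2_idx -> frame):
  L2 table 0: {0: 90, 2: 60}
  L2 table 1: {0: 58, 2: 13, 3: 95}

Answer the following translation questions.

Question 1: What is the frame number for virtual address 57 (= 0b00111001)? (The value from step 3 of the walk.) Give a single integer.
vaddr = 57: l1_idx=0, l2_idx=3
L1[0] = 1; L2[1][3] = 95

Answer: 95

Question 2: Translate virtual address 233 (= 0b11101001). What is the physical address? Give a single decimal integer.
vaddr = 233 = 0b11101001
Split: l1_idx=3, l2_idx=2, offset=9
L1[3] = 0
L2[0][2] = 60
paddr = 60 * 16 + 9 = 969

Answer: 969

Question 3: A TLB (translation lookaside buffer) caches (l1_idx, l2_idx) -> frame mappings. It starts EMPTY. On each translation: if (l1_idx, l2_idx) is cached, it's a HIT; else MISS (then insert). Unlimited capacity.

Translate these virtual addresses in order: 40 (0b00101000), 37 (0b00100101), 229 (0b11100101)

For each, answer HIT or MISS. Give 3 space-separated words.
Answer: MISS HIT MISS

Derivation:
vaddr=40: (0,2) not in TLB -> MISS, insert
vaddr=37: (0,2) in TLB -> HIT
vaddr=229: (3,2) not in TLB -> MISS, insert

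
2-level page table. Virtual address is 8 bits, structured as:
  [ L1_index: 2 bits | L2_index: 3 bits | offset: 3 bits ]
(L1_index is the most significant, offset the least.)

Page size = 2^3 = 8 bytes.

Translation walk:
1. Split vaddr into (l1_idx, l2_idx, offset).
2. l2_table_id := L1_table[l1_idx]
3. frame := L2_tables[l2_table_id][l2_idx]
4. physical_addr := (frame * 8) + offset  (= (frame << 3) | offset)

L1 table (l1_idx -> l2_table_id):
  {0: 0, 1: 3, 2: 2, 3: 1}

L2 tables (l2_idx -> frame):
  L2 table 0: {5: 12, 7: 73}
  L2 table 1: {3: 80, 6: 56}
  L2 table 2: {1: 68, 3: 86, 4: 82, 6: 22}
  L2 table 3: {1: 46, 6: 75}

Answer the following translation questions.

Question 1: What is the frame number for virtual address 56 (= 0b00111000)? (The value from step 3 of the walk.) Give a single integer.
Answer: 73

Derivation:
vaddr = 56: l1_idx=0, l2_idx=7
L1[0] = 0; L2[0][7] = 73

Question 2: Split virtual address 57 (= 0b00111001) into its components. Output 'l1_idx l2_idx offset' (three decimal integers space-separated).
vaddr = 57 = 0b00111001
  top 2 bits -> l1_idx = 0
  next 3 bits -> l2_idx = 7
  bottom 3 bits -> offset = 1

Answer: 0 7 1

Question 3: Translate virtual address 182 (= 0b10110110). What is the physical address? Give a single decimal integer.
Answer: 182

Derivation:
vaddr = 182 = 0b10110110
Split: l1_idx=2, l2_idx=6, offset=6
L1[2] = 2
L2[2][6] = 22
paddr = 22 * 8 + 6 = 182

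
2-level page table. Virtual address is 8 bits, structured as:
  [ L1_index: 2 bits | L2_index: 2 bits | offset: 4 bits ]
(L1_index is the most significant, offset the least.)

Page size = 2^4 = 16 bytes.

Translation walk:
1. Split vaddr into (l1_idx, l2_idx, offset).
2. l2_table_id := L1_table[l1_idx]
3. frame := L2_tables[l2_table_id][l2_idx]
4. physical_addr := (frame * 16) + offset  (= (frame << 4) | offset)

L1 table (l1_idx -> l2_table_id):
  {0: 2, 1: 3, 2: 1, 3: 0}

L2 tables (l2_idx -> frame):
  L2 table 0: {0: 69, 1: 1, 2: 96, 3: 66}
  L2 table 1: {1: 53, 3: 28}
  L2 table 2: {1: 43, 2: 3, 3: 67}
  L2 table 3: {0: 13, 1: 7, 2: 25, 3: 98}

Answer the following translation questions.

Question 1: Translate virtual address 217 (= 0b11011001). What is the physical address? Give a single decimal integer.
vaddr = 217 = 0b11011001
Split: l1_idx=3, l2_idx=1, offset=9
L1[3] = 0
L2[0][1] = 1
paddr = 1 * 16 + 9 = 25

Answer: 25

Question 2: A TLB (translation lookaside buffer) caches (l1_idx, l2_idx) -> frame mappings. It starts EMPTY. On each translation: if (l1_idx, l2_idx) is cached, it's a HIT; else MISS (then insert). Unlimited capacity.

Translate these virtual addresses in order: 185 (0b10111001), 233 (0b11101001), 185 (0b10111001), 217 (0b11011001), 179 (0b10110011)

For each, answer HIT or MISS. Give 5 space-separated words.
Answer: MISS MISS HIT MISS HIT

Derivation:
vaddr=185: (2,3) not in TLB -> MISS, insert
vaddr=233: (3,2) not in TLB -> MISS, insert
vaddr=185: (2,3) in TLB -> HIT
vaddr=217: (3,1) not in TLB -> MISS, insert
vaddr=179: (2,3) in TLB -> HIT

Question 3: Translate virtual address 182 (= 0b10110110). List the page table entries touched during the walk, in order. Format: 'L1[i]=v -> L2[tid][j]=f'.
Answer: L1[2]=1 -> L2[1][3]=28

Derivation:
vaddr = 182 = 0b10110110
Split: l1_idx=2, l2_idx=3, offset=6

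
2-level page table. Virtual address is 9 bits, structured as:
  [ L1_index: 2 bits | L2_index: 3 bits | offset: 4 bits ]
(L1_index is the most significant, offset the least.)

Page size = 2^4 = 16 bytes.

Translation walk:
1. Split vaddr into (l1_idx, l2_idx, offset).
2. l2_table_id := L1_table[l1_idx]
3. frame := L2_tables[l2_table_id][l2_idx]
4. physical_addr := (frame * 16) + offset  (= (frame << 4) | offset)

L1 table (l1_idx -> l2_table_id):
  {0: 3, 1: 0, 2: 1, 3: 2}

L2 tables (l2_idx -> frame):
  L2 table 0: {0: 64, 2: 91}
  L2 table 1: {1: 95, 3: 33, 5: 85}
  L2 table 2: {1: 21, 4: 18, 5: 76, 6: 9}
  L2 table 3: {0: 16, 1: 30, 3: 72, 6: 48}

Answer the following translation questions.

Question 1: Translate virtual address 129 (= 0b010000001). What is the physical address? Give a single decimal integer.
Answer: 1025

Derivation:
vaddr = 129 = 0b010000001
Split: l1_idx=1, l2_idx=0, offset=1
L1[1] = 0
L2[0][0] = 64
paddr = 64 * 16 + 1 = 1025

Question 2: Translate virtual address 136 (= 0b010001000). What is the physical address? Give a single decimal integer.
vaddr = 136 = 0b010001000
Split: l1_idx=1, l2_idx=0, offset=8
L1[1] = 0
L2[0][0] = 64
paddr = 64 * 16 + 8 = 1032

Answer: 1032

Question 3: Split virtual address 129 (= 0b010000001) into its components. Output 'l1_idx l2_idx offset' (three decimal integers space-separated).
vaddr = 129 = 0b010000001
  top 2 bits -> l1_idx = 1
  next 3 bits -> l2_idx = 0
  bottom 4 bits -> offset = 1

Answer: 1 0 1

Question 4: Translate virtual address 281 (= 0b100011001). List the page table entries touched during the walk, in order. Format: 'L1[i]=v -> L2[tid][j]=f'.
Answer: L1[2]=1 -> L2[1][1]=95

Derivation:
vaddr = 281 = 0b100011001
Split: l1_idx=2, l2_idx=1, offset=9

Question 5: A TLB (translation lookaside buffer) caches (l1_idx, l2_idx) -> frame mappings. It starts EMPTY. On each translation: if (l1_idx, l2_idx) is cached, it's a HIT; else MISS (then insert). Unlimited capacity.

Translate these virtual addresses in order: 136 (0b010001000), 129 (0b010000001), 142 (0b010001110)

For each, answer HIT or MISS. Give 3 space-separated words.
vaddr=136: (1,0) not in TLB -> MISS, insert
vaddr=129: (1,0) in TLB -> HIT
vaddr=142: (1,0) in TLB -> HIT

Answer: MISS HIT HIT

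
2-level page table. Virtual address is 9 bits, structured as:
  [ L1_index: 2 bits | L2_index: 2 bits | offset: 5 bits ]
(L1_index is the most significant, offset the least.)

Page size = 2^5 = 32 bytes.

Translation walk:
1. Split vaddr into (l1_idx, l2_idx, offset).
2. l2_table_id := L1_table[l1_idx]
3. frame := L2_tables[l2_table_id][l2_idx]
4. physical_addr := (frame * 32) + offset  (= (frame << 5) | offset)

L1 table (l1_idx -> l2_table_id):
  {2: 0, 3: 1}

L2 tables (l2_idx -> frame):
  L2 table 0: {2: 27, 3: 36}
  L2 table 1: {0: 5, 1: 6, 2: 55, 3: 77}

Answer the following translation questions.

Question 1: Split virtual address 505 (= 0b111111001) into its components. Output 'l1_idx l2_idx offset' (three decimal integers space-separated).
vaddr = 505 = 0b111111001
  top 2 bits -> l1_idx = 3
  next 2 bits -> l2_idx = 3
  bottom 5 bits -> offset = 25

Answer: 3 3 25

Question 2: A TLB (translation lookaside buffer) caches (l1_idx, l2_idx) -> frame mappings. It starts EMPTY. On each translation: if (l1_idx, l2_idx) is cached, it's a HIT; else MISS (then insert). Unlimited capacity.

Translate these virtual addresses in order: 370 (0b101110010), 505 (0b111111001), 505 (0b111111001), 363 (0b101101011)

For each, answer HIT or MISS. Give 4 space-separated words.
Answer: MISS MISS HIT HIT

Derivation:
vaddr=370: (2,3) not in TLB -> MISS, insert
vaddr=505: (3,3) not in TLB -> MISS, insert
vaddr=505: (3,3) in TLB -> HIT
vaddr=363: (2,3) in TLB -> HIT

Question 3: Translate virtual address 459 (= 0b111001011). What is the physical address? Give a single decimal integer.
vaddr = 459 = 0b111001011
Split: l1_idx=3, l2_idx=2, offset=11
L1[3] = 1
L2[1][2] = 55
paddr = 55 * 32 + 11 = 1771

Answer: 1771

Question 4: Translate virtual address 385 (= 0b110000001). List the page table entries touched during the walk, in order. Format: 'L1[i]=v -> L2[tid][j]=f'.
vaddr = 385 = 0b110000001
Split: l1_idx=3, l2_idx=0, offset=1

Answer: L1[3]=1 -> L2[1][0]=5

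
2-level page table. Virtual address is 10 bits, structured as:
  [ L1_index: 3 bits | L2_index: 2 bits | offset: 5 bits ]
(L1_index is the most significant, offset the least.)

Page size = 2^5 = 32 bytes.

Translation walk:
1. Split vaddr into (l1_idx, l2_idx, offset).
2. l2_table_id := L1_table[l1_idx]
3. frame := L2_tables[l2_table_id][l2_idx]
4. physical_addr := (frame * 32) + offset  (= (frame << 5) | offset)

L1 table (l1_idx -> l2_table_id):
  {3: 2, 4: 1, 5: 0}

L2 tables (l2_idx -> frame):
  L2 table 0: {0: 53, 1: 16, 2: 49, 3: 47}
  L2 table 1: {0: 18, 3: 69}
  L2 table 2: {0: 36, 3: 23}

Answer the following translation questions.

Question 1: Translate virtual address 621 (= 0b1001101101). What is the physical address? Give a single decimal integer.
Answer: 2221

Derivation:
vaddr = 621 = 0b1001101101
Split: l1_idx=4, l2_idx=3, offset=13
L1[4] = 1
L2[1][3] = 69
paddr = 69 * 32 + 13 = 2221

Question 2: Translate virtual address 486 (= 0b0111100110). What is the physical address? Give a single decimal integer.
vaddr = 486 = 0b0111100110
Split: l1_idx=3, l2_idx=3, offset=6
L1[3] = 2
L2[2][3] = 23
paddr = 23 * 32 + 6 = 742

Answer: 742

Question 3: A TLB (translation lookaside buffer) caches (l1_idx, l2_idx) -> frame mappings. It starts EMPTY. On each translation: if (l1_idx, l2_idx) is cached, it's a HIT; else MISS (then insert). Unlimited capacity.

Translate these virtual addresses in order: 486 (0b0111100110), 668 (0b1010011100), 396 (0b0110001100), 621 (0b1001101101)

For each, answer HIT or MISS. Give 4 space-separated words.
Answer: MISS MISS MISS MISS

Derivation:
vaddr=486: (3,3) not in TLB -> MISS, insert
vaddr=668: (5,0) not in TLB -> MISS, insert
vaddr=396: (3,0) not in TLB -> MISS, insert
vaddr=621: (4,3) not in TLB -> MISS, insert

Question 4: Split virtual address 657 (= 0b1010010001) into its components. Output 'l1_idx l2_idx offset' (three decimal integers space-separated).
Answer: 5 0 17

Derivation:
vaddr = 657 = 0b1010010001
  top 3 bits -> l1_idx = 5
  next 2 bits -> l2_idx = 0
  bottom 5 bits -> offset = 17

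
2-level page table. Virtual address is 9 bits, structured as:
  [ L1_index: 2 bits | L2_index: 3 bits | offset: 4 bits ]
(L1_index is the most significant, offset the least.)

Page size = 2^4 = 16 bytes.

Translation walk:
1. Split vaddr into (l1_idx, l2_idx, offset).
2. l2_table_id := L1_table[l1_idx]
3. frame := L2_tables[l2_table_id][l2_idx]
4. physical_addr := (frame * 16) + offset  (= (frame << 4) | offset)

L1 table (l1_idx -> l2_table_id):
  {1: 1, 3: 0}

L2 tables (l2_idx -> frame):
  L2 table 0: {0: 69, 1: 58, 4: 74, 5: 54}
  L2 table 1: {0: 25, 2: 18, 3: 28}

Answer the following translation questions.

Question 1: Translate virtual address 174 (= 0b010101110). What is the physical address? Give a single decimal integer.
Answer: 302

Derivation:
vaddr = 174 = 0b010101110
Split: l1_idx=1, l2_idx=2, offset=14
L1[1] = 1
L2[1][2] = 18
paddr = 18 * 16 + 14 = 302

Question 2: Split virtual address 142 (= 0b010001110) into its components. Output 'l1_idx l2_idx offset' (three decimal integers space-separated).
Answer: 1 0 14

Derivation:
vaddr = 142 = 0b010001110
  top 2 bits -> l1_idx = 1
  next 3 bits -> l2_idx = 0
  bottom 4 bits -> offset = 14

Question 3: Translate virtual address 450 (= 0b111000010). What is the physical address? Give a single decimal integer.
Answer: 1186

Derivation:
vaddr = 450 = 0b111000010
Split: l1_idx=3, l2_idx=4, offset=2
L1[3] = 0
L2[0][4] = 74
paddr = 74 * 16 + 2 = 1186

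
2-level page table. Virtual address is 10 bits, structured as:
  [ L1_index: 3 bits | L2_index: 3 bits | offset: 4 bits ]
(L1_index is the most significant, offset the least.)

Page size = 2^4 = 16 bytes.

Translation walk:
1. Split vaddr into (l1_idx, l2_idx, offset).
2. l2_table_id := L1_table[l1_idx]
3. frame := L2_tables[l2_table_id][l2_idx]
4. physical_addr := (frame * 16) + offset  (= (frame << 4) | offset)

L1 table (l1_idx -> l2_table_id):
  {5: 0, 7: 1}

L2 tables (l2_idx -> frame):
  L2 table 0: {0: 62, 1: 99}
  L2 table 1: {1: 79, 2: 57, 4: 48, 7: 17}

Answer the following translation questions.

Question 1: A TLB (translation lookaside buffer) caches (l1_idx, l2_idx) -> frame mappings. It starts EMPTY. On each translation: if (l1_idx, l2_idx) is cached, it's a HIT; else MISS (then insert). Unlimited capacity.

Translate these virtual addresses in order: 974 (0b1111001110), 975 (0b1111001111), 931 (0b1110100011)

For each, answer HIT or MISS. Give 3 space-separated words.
vaddr=974: (7,4) not in TLB -> MISS, insert
vaddr=975: (7,4) in TLB -> HIT
vaddr=931: (7,2) not in TLB -> MISS, insert

Answer: MISS HIT MISS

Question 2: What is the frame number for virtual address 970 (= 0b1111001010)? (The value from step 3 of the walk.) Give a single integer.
Answer: 48

Derivation:
vaddr = 970: l1_idx=7, l2_idx=4
L1[7] = 1; L2[1][4] = 48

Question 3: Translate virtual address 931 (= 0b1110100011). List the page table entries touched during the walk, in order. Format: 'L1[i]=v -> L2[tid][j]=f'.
Answer: L1[7]=1 -> L2[1][2]=57

Derivation:
vaddr = 931 = 0b1110100011
Split: l1_idx=7, l2_idx=2, offset=3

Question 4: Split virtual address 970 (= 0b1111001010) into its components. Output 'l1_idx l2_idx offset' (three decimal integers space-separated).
Answer: 7 4 10

Derivation:
vaddr = 970 = 0b1111001010
  top 3 bits -> l1_idx = 7
  next 3 bits -> l2_idx = 4
  bottom 4 bits -> offset = 10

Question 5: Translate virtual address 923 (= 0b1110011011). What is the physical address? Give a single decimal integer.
Answer: 1275

Derivation:
vaddr = 923 = 0b1110011011
Split: l1_idx=7, l2_idx=1, offset=11
L1[7] = 1
L2[1][1] = 79
paddr = 79 * 16 + 11 = 1275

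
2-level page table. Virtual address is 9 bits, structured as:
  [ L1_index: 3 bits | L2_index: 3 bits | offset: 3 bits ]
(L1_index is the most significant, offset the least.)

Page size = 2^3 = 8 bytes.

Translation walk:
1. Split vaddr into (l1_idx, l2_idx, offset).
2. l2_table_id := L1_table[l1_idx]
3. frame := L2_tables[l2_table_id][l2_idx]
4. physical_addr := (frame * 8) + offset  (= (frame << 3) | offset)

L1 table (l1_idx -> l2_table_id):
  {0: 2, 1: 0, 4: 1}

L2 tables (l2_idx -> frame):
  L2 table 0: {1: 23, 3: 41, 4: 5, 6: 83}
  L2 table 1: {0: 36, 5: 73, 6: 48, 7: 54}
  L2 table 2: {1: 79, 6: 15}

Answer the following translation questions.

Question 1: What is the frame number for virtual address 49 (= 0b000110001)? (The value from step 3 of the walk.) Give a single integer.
vaddr = 49: l1_idx=0, l2_idx=6
L1[0] = 2; L2[2][6] = 15

Answer: 15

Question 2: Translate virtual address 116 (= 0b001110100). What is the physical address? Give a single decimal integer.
Answer: 668

Derivation:
vaddr = 116 = 0b001110100
Split: l1_idx=1, l2_idx=6, offset=4
L1[1] = 0
L2[0][6] = 83
paddr = 83 * 8 + 4 = 668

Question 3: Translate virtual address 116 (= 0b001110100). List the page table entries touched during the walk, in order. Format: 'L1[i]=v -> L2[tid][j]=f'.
Answer: L1[1]=0 -> L2[0][6]=83

Derivation:
vaddr = 116 = 0b001110100
Split: l1_idx=1, l2_idx=6, offset=4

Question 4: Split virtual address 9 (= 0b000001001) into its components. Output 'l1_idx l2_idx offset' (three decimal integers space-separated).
Answer: 0 1 1

Derivation:
vaddr = 9 = 0b000001001
  top 3 bits -> l1_idx = 0
  next 3 bits -> l2_idx = 1
  bottom 3 bits -> offset = 1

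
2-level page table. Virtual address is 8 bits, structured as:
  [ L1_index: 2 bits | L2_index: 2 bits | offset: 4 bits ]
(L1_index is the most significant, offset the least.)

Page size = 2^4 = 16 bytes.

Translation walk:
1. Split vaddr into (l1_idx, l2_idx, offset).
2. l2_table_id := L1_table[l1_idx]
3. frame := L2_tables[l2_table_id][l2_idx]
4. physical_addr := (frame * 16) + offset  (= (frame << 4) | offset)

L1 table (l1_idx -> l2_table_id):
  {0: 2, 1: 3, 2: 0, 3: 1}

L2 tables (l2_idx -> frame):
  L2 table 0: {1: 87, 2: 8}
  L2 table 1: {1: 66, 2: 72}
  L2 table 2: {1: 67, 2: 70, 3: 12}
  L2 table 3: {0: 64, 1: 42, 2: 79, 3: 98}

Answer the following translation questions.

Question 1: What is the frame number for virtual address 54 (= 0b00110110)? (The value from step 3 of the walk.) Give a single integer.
Answer: 12

Derivation:
vaddr = 54: l1_idx=0, l2_idx=3
L1[0] = 2; L2[2][3] = 12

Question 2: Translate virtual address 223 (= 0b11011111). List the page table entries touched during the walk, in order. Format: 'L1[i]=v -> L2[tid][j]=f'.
vaddr = 223 = 0b11011111
Split: l1_idx=3, l2_idx=1, offset=15

Answer: L1[3]=1 -> L2[1][1]=66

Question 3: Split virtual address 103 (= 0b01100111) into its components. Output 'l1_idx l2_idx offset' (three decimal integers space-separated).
vaddr = 103 = 0b01100111
  top 2 bits -> l1_idx = 1
  next 2 bits -> l2_idx = 2
  bottom 4 bits -> offset = 7

Answer: 1 2 7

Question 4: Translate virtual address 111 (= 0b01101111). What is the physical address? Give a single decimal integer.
vaddr = 111 = 0b01101111
Split: l1_idx=1, l2_idx=2, offset=15
L1[1] = 3
L2[3][2] = 79
paddr = 79 * 16 + 15 = 1279

Answer: 1279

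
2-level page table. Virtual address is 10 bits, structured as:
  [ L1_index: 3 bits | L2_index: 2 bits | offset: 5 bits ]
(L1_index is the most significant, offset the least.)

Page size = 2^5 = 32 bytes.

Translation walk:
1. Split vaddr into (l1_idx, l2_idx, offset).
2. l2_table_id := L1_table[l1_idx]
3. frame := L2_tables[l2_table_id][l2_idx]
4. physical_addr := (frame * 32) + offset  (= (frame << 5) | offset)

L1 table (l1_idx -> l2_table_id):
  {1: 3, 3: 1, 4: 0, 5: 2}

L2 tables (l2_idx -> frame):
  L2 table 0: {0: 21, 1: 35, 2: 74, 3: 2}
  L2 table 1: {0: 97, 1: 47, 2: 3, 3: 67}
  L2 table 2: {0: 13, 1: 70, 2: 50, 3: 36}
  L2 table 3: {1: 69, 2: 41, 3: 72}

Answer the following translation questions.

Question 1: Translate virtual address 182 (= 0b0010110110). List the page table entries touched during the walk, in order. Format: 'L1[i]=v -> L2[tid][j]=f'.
Answer: L1[1]=3 -> L2[3][1]=69

Derivation:
vaddr = 182 = 0b0010110110
Split: l1_idx=1, l2_idx=1, offset=22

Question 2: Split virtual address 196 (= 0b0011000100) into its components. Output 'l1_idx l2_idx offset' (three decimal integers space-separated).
vaddr = 196 = 0b0011000100
  top 3 bits -> l1_idx = 1
  next 2 bits -> l2_idx = 2
  bottom 5 bits -> offset = 4

Answer: 1 2 4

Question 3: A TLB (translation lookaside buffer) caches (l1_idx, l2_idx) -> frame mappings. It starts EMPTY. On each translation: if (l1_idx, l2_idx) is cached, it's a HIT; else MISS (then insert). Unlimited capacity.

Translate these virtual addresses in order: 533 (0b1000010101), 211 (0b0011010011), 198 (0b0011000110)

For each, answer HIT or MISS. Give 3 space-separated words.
Answer: MISS MISS HIT

Derivation:
vaddr=533: (4,0) not in TLB -> MISS, insert
vaddr=211: (1,2) not in TLB -> MISS, insert
vaddr=198: (1,2) in TLB -> HIT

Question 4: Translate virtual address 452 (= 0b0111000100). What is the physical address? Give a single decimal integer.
Answer: 100

Derivation:
vaddr = 452 = 0b0111000100
Split: l1_idx=3, l2_idx=2, offset=4
L1[3] = 1
L2[1][2] = 3
paddr = 3 * 32 + 4 = 100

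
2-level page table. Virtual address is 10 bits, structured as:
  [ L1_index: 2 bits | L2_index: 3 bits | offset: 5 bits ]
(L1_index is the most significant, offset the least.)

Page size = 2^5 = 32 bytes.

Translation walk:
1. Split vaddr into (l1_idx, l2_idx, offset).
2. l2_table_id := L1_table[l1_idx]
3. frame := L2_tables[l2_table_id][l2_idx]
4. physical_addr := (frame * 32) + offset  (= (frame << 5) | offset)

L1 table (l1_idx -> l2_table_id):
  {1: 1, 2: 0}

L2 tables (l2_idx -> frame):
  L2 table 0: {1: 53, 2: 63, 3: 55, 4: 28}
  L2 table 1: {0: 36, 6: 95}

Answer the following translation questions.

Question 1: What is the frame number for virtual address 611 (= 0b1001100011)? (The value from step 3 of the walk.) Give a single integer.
Answer: 55

Derivation:
vaddr = 611: l1_idx=2, l2_idx=3
L1[2] = 0; L2[0][3] = 55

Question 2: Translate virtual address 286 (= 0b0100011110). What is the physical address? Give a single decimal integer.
vaddr = 286 = 0b0100011110
Split: l1_idx=1, l2_idx=0, offset=30
L1[1] = 1
L2[1][0] = 36
paddr = 36 * 32 + 30 = 1182

Answer: 1182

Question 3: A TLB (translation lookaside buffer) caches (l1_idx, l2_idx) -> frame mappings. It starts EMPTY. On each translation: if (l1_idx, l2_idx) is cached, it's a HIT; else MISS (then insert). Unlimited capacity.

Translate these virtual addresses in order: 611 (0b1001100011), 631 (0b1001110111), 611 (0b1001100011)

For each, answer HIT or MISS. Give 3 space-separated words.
Answer: MISS HIT HIT

Derivation:
vaddr=611: (2,3) not in TLB -> MISS, insert
vaddr=631: (2,3) in TLB -> HIT
vaddr=611: (2,3) in TLB -> HIT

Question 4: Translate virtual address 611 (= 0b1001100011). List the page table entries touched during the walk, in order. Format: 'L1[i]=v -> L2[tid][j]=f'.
vaddr = 611 = 0b1001100011
Split: l1_idx=2, l2_idx=3, offset=3

Answer: L1[2]=0 -> L2[0][3]=55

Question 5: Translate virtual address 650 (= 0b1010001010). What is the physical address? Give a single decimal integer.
vaddr = 650 = 0b1010001010
Split: l1_idx=2, l2_idx=4, offset=10
L1[2] = 0
L2[0][4] = 28
paddr = 28 * 32 + 10 = 906

Answer: 906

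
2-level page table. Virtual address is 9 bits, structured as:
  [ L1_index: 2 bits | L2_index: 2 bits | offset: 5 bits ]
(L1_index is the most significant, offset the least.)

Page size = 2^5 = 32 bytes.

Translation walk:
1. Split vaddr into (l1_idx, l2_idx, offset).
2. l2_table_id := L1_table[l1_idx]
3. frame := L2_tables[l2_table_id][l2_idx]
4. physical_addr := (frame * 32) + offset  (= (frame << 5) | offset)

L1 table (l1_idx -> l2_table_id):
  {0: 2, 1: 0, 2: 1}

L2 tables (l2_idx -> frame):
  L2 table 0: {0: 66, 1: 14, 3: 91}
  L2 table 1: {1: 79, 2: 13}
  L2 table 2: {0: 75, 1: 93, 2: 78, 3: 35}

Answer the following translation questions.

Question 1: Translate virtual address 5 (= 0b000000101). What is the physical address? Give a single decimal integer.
vaddr = 5 = 0b000000101
Split: l1_idx=0, l2_idx=0, offset=5
L1[0] = 2
L2[2][0] = 75
paddr = 75 * 32 + 5 = 2405

Answer: 2405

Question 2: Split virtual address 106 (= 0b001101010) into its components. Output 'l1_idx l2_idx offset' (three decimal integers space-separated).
vaddr = 106 = 0b001101010
  top 2 bits -> l1_idx = 0
  next 2 bits -> l2_idx = 3
  bottom 5 bits -> offset = 10

Answer: 0 3 10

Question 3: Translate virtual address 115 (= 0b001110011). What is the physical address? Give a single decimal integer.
vaddr = 115 = 0b001110011
Split: l1_idx=0, l2_idx=3, offset=19
L1[0] = 2
L2[2][3] = 35
paddr = 35 * 32 + 19 = 1139

Answer: 1139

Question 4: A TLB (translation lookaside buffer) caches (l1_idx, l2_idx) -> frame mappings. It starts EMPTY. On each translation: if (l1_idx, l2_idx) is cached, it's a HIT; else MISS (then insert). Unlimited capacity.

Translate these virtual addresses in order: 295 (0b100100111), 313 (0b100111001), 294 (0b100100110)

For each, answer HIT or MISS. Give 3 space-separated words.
Answer: MISS HIT HIT

Derivation:
vaddr=295: (2,1) not in TLB -> MISS, insert
vaddr=313: (2,1) in TLB -> HIT
vaddr=294: (2,1) in TLB -> HIT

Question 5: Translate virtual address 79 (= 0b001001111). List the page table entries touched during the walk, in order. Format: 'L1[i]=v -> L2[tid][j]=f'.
vaddr = 79 = 0b001001111
Split: l1_idx=0, l2_idx=2, offset=15

Answer: L1[0]=2 -> L2[2][2]=78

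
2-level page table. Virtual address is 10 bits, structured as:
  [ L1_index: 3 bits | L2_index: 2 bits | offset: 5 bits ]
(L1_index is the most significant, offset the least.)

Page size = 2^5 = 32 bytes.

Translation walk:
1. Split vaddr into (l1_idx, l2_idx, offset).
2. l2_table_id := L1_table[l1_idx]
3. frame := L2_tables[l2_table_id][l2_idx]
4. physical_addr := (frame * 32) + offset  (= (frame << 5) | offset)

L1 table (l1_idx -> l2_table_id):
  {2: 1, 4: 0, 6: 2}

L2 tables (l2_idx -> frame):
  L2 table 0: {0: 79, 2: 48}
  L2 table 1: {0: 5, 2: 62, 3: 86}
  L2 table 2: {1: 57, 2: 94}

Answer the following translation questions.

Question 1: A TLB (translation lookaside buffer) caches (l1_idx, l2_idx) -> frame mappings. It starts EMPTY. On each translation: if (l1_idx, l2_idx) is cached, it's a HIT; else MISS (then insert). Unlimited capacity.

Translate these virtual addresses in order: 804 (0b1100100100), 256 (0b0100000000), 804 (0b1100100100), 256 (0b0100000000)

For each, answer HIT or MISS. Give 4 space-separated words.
vaddr=804: (6,1) not in TLB -> MISS, insert
vaddr=256: (2,0) not in TLB -> MISS, insert
vaddr=804: (6,1) in TLB -> HIT
vaddr=256: (2,0) in TLB -> HIT

Answer: MISS MISS HIT HIT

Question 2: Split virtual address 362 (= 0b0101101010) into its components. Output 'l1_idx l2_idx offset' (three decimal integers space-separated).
Answer: 2 3 10

Derivation:
vaddr = 362 = 0b0101101010
  top 3 bits -> l1_idx = 2
  next 2 bits -> l2_idx = 3
  bottom 5 bits -> offset = 10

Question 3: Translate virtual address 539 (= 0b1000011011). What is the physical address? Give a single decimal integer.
Answer: 2555

Derivation:
vaddr = 539 = 0b1000011011
Split: l1_idx=4, l2_idx=0, offset=27
L1[4] = 0
L2[0][0] = 79
paddr = 79 * 32 + 27 = 2555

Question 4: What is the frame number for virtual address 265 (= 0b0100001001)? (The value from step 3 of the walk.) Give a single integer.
vaddr = 265: l1_idx=2, l2_idx=0
L1[2] = 1; L2[1][0] = 5

Answer: 5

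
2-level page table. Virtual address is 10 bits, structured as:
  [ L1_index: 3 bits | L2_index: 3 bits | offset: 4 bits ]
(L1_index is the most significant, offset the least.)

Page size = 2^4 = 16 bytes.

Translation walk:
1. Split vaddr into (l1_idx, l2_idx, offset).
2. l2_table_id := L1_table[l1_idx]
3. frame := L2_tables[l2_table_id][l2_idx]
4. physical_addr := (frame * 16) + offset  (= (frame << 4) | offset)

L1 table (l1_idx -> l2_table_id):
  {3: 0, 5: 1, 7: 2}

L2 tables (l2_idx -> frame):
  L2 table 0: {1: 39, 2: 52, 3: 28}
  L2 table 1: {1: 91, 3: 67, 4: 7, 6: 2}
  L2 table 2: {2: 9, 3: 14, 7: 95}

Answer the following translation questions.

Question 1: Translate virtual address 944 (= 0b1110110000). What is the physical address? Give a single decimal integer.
vaddr = 944 = 0b1110110000
Split: l1_idx=7, l2_idx=3, offset=0
L1[7] = 2
L2[2][3] = 14
paddr = 14 * 16 + 0 = 224

Answer: 224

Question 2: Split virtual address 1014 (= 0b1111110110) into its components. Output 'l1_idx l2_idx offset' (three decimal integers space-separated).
Answer: 7 7 6

Derivation:
vaddr = 1014 = 0b1111110110
  top 3 bits -> l1_idx = 7
  next 3 bits -> l2_idx = 7
  bottom 4 bits -> offset = 6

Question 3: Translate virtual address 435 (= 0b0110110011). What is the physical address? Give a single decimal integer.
vaddr = 435 = 0b0110110011
Split: l1_idx=3, l2_idx=3, offset=3
L1[3] = 0
L2[0][3] = 28
paddr = 28 * 16 + 3 = 451

Answer: 451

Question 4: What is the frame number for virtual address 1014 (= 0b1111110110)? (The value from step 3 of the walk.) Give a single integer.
Answer: 95

Derivation:
vaddr = 1014: l1_idx=7, l2_idx=7
L1[7] = 2; L2[2][7] = 95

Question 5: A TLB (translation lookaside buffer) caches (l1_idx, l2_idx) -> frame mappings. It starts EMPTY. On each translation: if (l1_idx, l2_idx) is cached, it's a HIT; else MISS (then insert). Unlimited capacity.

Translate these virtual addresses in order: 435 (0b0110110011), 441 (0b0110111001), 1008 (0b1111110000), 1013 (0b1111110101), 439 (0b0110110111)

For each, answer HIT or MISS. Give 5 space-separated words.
Answer: MISS HIT MISS HIT HIT

Derivation:
vaddr=435: (3,3) not in TLB -> MISS, insert
vaddr=441: (3,3) in TLB -> HIT
vaddr=1008: (7,7) not in TLB -> MISS, insert
vaddr=1013: (7,7) in TLB -> HIT
vaddr=439: (3,3) in TLB -> HIT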